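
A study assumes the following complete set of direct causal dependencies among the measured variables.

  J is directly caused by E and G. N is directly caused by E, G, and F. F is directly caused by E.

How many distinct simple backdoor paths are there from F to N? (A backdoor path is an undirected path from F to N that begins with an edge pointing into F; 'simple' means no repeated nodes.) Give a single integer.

A backdoor path from F to N is any simple undirected path whose first edge points into F (i.e. leaves F via a parent).
Parents of F: {E}.
Enumerating:
  P1: F <- E -> N
  P2: F <- E -> J <- G -> N
That exhausts the simple backdoor paths. Count: 2.

2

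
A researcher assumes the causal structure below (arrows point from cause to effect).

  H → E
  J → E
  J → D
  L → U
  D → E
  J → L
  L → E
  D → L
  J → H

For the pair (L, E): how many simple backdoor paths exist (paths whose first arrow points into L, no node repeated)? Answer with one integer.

6

A backdoor path from L to E is any simple undirected path whose first edge points into L (i.e. leaves L via a parent).
Parents of L: {D, J}.
Enumerating:
  P1: L <- J -> D -> E
  P2: L <- J -> H -> E
  P3: L <- J -> E
  P4: L <- D <- J -> H -> E
  P5: L <- D <- J -> E
  P6: L <- D -> E
That exhausts the simple backdoor paths. Count: 6.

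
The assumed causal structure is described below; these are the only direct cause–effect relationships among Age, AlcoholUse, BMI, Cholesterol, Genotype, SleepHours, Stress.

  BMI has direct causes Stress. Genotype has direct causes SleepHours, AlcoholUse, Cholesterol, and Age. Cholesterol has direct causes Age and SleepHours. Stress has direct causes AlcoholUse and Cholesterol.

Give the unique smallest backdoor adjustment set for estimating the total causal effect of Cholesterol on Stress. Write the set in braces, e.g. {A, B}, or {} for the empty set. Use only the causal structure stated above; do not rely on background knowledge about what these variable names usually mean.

{}

Variables eligible for adjustment (non-descendants of Cholesterol, excluding Cholesterol and Stress): {Age, AlcoholUse, SleepHours}.
Backdoor paths from Cholesterol to Stress:
  P1: Cholesterol <- Age -> Genotype <- AlcoholUse -> Stress
  P2: Cholesterol <- SleepHours -> Genotype <- AlcoholUse -> Stress
Each backdoor path contains an unconditioned collider, so every path is already blocked with the empty conditioning set:
  P1: blocked at collider Genotype (neither it nor any descendant is in the conditioning set).
  P2: blocked at collider Genotype (neither it nor any descendant is in the conditioning set).
The empty set is therefore the unique smallest valid set.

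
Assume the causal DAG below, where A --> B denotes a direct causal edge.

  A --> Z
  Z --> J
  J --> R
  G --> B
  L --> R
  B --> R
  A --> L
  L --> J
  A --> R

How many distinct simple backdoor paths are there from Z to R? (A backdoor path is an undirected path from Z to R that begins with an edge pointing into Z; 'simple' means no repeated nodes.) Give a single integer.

3

A backdoor path from Z to R is any simple undirected path whose first edge points into Z (i.e. leaves Z via a parent).
Parents of Z: {A}.
Enumerating:
  P1: Z <- A -> L -> J -> R
  P2: Z <- A -> L -> R
  P3: Z <- A -> R
That exhausts the simple backdoor paths. Count: 3.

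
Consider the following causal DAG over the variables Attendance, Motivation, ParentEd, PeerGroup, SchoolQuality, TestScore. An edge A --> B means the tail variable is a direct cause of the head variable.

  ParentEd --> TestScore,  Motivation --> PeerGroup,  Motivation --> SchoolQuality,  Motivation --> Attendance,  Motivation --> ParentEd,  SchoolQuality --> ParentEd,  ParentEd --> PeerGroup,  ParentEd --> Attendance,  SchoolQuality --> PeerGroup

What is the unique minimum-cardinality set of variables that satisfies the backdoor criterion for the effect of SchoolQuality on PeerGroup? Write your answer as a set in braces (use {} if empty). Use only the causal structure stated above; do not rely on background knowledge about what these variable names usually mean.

Variables eligible for adjustment (non-descendants of SchoolQuality, excluding SchoolQuality and PeerGroup): {Motivation}.
Backdoor paths from SchoolQuality to PeerGroup:
  P1: SchoolQuality <- Motivation -> ParentEd -> PeerGroup
  P2: SchoolQuality <- Motivation -> PeerGroup
  P3: SchoolQuality <- Motivation -> Attendance <- ParentEd -> PeerGroup
The empty set is not sufficient: P1 (SchoolQuality <- Motivation -> ParentEd -> PeerGroup) has no collider blocking it and no conditioned non-collider, so it is open.
Try {Motivation}:
  P1: blocked at fork node Motivation ∈ conditioning set.
  P2: blocked at fork node Motivation ∈ conditioning set.
  P3: blocked at fork node Motivation ∈ conditioning set.
{Motivation} contains no descendant of SchoolQuality and blocks every backdoor path.
{Motivation} is the unique smallest valid adjustment set.

{Motivation}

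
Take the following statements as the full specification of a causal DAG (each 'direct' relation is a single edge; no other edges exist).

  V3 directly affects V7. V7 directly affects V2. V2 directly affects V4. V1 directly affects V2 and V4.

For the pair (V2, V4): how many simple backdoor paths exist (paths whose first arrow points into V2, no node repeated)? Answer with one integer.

A backdoor path from V2 to V4 is any simple undirected path whose first edge points into V2 (i.e. leaves V2 via a parent).
Parents of V2: {V1, V7}.
Enumerating:
  P1: V2 <- V1 -> V4
That exhausts the simple backdoor paths. Count: 1.

1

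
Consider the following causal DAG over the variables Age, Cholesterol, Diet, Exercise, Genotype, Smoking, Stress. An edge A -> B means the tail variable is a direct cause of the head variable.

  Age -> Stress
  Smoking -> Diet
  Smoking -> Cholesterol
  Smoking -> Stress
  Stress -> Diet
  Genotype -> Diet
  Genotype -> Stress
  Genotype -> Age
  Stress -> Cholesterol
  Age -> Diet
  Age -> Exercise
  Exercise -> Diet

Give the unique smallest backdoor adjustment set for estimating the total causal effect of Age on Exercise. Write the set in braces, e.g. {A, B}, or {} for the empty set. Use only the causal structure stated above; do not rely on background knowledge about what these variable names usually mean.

Variables eligible for adjustment (non-descendants of Age, excluding Age and Exercise): {Genotype, Smoking}.
Backdoor paths from Age to Exercise:
  P1: Age <- Genotype -> Stress <- Smoking -> Diet <- Exercise
  P2: Age <- Genotype -> Stress -> Diet <- Exercise
  P3: Age <- Genotype -> Stress -> Cholesterol <- Smoking -> Diet <- Exercise
  P4: Age <- Genotype -> Diet <- Exercise
Each backdoor path contains an unconditioned collider, so every path is already blocked with the empty conditioning set:
  P1: blocked at collider Stress (neither it nor any descendant is in the conditioning set).
  P2: blocked at collider Diet (neither it nor any descendant is in the conditioning set).
  P3: blocked at collider Cholesterol (neither it nor any descendant is in the conditioning set).
  P4: blocked at collider Diet (neither it nor any descendant is in the conditioning set).
The empty set is therefore the unique smallest valid set.

{}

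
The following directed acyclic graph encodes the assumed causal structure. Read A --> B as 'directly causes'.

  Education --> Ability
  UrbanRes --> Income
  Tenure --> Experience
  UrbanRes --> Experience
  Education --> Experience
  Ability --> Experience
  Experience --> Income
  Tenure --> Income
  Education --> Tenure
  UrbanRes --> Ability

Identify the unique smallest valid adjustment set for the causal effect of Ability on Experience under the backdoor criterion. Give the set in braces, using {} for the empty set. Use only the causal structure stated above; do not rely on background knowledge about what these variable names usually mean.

{Education, UrbanRes}

Variables eligible for adjustment (non-descendants of Ability, excluding Ability and Experience): {Education, Tenure, UrbanRes}.
Backdoor paths from Ability to Experience:
  P1: Ability <- Education -> Tenure -> Experience
  P2: Ability <- Education -> Tenure -> Income <- UrbanRes -> Experience
  P3: Ability <- Education -> Tenure -> Income <- Experience
  P4: Ability <- Education -> Experience
  P5: Ability <- UrbanRes -> Experience
  P6: Ability <- UrbanRes -> Income <- Tenure <- Education -> Experience
  P7: Ability <- UrbanRes -> Income <- Tenure -> Experience
  P8: Ability <- UrbanRes -> Income <- Experience
The empty set is not sufficient: P1 (Ability <- Education -> Tenure -> Experience) has no collider blocking it and no conditioned non-collider, so it is open.
Try {Education, UrbanRes}:
  P1: blocked at fork node Education ∈ conditioning set.
  P2: blocked at fork node Education ∈ conditioning set.
  P3: blocked at fork node Education ∈ conditioning set.
  P4: blocked at fork node Education ∈ conditioning set.
  P5: blocked at fork node UrbanRes ∈ conditioning set.
  P6: blocked at fork node UrbanRes ∈ conditioning set.
  P7: blocked at fork node UrbanRes ∈ conditioning set.
  P8: blocked at fork node UrbanRes ∈ conditioning set.
{Education, UrbanRes} contains no descendant of Ability and blocks every backdoor path.
Every element of {Education, UrbanRes} is needed (dropping Education leaves P1 open; dropping UrbanRes leaves P5 open), so no proper subset is valid.
Among all size-2 subsets of the eligible variables, only {Education, UrbanRes} blocks every backdoor path, so it is the unique smallest valid adjustment set.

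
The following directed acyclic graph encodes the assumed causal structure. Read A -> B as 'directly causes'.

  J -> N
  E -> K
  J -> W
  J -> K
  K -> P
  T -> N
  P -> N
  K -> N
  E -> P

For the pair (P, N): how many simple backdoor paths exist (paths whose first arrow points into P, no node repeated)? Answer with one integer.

A backdoor path from P to N is any simple undirected path whose first edge points into P (i.e. leaves P via a parent).
Parents of P: {E, K}.
Enumerating:
  P1: P <- E -> K <- J -> N
  P2: P <- E -> K -> N
  P3: P <- K <- J -> N
  P4: P <- K -> N
That exhausts the simple backdoor paths. Count: 4.

4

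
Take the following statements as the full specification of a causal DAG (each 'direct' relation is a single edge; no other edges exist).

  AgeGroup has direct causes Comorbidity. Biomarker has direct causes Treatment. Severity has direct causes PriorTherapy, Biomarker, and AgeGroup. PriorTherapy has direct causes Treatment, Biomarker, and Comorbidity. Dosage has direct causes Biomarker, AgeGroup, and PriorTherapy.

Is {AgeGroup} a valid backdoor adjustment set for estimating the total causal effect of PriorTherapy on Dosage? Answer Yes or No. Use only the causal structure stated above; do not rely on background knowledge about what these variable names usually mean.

Backdoor paths from PriorTherapy to Dosage (paths whose first edge points into PriorTherapy):
  P1: PriorTherapy <- Treatment -> Biomarker -> Dosage
  P2: PriorTherapy <- Treatment -> Biomarker -> Severity <- AgeGroup -> Dosage
  P3: PriorTherapy <- Comorbidity -> AgeGroup -> Dosage
  P4: PriorTherapy <- Comorbidity -> AgeGroup -> Severity <- Biomarker -> Dosage
  P5: PriorTherapy <- Biomarker -> Dosage
  P6: PriorTherapy <- Biomarker -> Severity <- AgeGroup -> Dosage
Condition 1 (no descendant of PriorTherapy in the set): holds — descendants of PriorTherapy are {Dosage, Severity}; none are in {AgeGroup}.
Condition 2 (every backdoor path blocked by {AgeGroup}):
  P1: open — no interior node is in the conditioning set.
  P2: blocked at collider Severity (neither it nor any descendant is in the conditioning set).
  P3: blocked at chain node AgeGroup ∈ conditioning set.
  P4: blocked at chain node AgeGroup ∈ conditioning set.
  P5: open — no interior node is in the conditioning set.
  P6: blocked at collider Severity (neither it nor any descendant is in the conditioning set).
{AgeGroup} does not satisfy the backdoor criterion.

No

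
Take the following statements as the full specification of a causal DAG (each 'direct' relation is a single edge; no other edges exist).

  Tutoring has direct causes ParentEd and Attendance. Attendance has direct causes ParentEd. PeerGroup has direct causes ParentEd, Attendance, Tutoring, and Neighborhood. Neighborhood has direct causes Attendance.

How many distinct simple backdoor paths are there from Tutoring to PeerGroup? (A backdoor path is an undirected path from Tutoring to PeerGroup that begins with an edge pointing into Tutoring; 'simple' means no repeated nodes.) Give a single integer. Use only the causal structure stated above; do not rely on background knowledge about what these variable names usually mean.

6

A backdoor path from Tutoring to PeerGroup is any simple undirected path whose first edge points into Tutoring (i.e. leaves Tutoring via a parent).
Parents of Tutoring: {Attendance, ParentEd}.
Enumerating:
  P1: Tutoring <- ParentEd -> Attendance -> Neighborhood -> PeerGroup
  P2: Tutoring <- ParentEd -> Attendance -> PeerGroup
  P3: Tutoring <- ParentEd -> PeerGroup
  P4: Tutoring <- Attendance <- ParentEd -> PeerGroup
  P5: Tutoring <- Attendance -> Neighborhood -> PeerGroup
  P6: Tutoring <- Attendance -> PeerGroup
That exhausts the simple backdoor paths. Count: 6.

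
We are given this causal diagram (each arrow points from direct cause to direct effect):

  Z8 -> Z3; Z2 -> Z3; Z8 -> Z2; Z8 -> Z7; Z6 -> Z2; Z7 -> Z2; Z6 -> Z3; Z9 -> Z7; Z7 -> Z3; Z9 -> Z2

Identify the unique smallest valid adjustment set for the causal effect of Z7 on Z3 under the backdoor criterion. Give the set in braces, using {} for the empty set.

Variables eligible for adjustment (non-descendants of Z7, excluding Z7 and Z3): {Z6, Z8, Z9}.
Backdoor paths from Z7 to Z3:
  P1: Z7 <- Z9 -> Z2 <- Z8 -> Z3
  P2: Z7 <- Z9 -> Z2 <- Z6 -> Z3
  P3: Z7 <- Z9 -> Z2 -> Z3
  P4: Z7 <- Z8 -> Z2 <- Z6 -> Z3
  P5: Z7 <- Z8 -> Z2 -> Z3
  P6: Z7 <- Z8 -> Z3
The empty set is not sufficient: P3 (Z7 <- Z9 -> Z2 -> Z3) has no collider blocking it and no conditioned non-collider, so it is open.
Try {Z8, Z9}:
  P1: blocked at fork node Z9 ∈ conditioning set.
  P2: blocked at fork node Z9 ∈ conditioning set.
  P3: blocked at fork node Z9 ∈ conditioning set.
  P4: blocked at fork node Z8 ∈ conditioning set.
  P5: blocked at fork node Z8 ∈ conditioning set.
  P6: blocked at fork node Z8 ∈ conditioning set.
{Z8, Z9} contains no descendant of Z7 and blocks every backdoor path.
Every element of {Z8, Z9} is needed (dropping Z8 leaves P5 open; dropping Z9 leaves P3 open), so no proper subset is valid.
Among all size-2 subsets of the eligible variables, only {Z8, Z9} blocks every backdoor path, so it is the unique smallest valid adjustment set.

{Z8, Z9}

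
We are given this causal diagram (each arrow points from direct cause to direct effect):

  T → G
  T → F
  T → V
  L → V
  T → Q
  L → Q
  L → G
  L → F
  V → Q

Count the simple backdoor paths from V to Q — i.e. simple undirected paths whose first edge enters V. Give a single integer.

6

A backdoor path from V to Q is any simple undirected path whose first edge points into V (i.e. leaves V via a parent).
Parents of V: {L, T}.
Enumerating:
  P1: V <- L -> F <- T -> Q
  P2: V <- L -> G <- T -> Q
  P3: V <- L -> Q
  P4: V <- T -> F <- L -> Q
  P5: V <- T -> G <- L -> Q
  P6: V <- T -> Q
That exhausts the simple backdoor paths. Count: 6.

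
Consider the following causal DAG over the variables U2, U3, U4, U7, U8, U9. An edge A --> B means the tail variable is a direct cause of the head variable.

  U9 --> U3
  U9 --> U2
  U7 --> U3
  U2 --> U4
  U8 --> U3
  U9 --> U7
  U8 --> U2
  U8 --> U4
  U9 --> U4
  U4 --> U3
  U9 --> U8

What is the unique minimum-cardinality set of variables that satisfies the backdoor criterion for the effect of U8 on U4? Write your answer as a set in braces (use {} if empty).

{U9}

Variables eligible for adjustment (non-descendants of U8, excluding U8 and U4): {U7, U9}.
Backdoor paths from U8 to U4:
  P1: U8 <- U9 -> U7 -> U3 <- U4
  P2: U8 <- U9 -> U2 -> U4
  P3: U8 <- U9 -> U4
  P4: U8 <- U9 -> U3 <- U4
The empty set is not sufficient: P2 (U8 <- U9 -> U2 -> U4) has no collider blocking it and no conditioned non-collider, so it is open.
Try {U9}:
  P1: blocked at fork node U9 ∈ conditioning set.
  P2: blocked at fork node U9 ∈ conditioning set.
  P3: blocked at fork node U9 ∈ conditioning set.
  P4: blocked at fork node U9 ∈ conditioning set.
{U9} contains no descendant of U8 and blocks every backdoor path.
No other singleton works — e.g. {U7} leaves P2 open — so {U9} is the unique smallest valid adjustment set.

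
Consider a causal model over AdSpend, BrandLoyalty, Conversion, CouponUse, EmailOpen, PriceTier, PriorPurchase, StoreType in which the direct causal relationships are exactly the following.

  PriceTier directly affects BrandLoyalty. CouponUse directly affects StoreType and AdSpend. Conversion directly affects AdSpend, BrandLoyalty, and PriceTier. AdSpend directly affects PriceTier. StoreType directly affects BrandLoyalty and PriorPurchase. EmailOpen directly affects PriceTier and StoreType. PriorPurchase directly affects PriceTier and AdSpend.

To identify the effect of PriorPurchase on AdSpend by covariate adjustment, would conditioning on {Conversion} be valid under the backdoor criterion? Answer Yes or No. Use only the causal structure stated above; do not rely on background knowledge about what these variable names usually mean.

No

Backdoor paths from PriorPurchase to AdSpend (paths whose first edge points into PriorPurchase):
  P1: PriorPurchase <- StoreType <- CouponUse -> AdSpend
  P2: PriorPurchase <- StoreType <- EmailOpen -> PriceTier <- Conversion -> AdSpend
  P3: PriorPurchase <- StoreType <- EmailOpen -> PriceTier <- AdSpend
  P4: PriorPurchase <- StoreType <- EmailOpen -> PriceTier -> BrandLoyalty <- Conversion -> AdSpend
  P5: PriorPurchase <- StoreType -> BrandLoyalty <- Conversion -> AdSpend
  P6: PriorPurchase <- StoreType -> BrandLoyalty <- Conversion -> PriceTier <- AdSpend
  P7: PriorPurchase <- StoreType -> BrandLoyalty <- PriceTier <- Conversion -> AdSpend
  P8: PriorPurchase <- StoreType -> BrandLoyalty <- PriceTier <- AdSpend
Condition 1 (no descendant of PriorPurchase in the set): holds — descendants of PriorPurchase are {AdSpend, BrandLoyalty, PriceTier}; none are in {Conversion}.
Condition 2 (every backdoor path blocked by {Conversion}):
  P1: open — no interior node is in the conditioning set.
  P2: blocked at collider PriceTier (neither it nor any descendant is in the conditioning set).
  P3: blocked at collider PriceTier (neither it nor any descendant is in the conditioning set).
  P4: blocked at collider BrandLoyalty (neither it nor any descendant is in the conditioning set).
  P5: blocked at collider BrandLoyalty (neither it nor any descendant is in the conditioning set).
  P6: blocked at collider BrandLoyalty (neither it nor any descendant is in the conditioning set).
  P7: blocked at collider BrandLoyalty (neither it nor any descendant is in the conditioning set).
  P8: blocked at collider BrandLoyalty (neither it nor any descendant is in the conditioning set).
{Conversion} does not satisfy the backdoor criterion.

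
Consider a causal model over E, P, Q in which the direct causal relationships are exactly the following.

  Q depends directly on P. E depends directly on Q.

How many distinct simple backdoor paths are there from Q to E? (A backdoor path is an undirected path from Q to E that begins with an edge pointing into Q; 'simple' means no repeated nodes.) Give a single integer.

A backdoor path from Q to E is any simple undirected path whose first edge points into Q (i.e. leaves Q via a parent).
Parents of Q: {P}.
No simple path from any parent of Q reaches E without revisiting Q, so there are no backdoor paths.

0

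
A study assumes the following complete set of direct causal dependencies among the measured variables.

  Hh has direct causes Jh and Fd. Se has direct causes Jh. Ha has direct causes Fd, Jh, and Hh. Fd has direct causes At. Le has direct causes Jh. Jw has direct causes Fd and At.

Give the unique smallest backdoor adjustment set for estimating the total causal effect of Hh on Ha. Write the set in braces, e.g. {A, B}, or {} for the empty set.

{Fd, Jh}

Variables eligible for adjustment (non-descendants of Hh, excluding Hh and Ha): {At, Fd, Jh, Jw, Le, Se}.
Backdoor paths from Hh to Ha:
  P1: Hh <- Jh -> Ha
  P2: Hh <- Fd -> Ha
The empty set is not sufficient: P1 (Hh <- Jh -> Ha) has no collider blocking it and no conditioned non-collider, so it is open.
Try {Fd, Jh}:
  P1: blocked at fork node Jh ∈ conditioning set.
  P2: blocked at fork node Fd ∈ conditioning set.
{Fd, Jh} contains no descendant of Hh and blocks every backdoor path.
Every element of {Fd, Jh} is needed (dropping Fd leaves P2 open; dropping Jh leaves P1 open), so no proper subset is valid.
Among all size-2 subsets of the eligible variables, only {Fd, Jh} blocks every backdoor path, so it is the unique smallest valid adjustment set.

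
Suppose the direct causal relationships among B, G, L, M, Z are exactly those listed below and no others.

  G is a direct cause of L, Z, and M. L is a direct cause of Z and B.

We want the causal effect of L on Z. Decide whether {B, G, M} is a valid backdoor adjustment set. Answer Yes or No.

No

Backdoor paths from L to Z (paths whose first edge points into L):
  P1: L <- G -> Z
Condition 1 (no descendant of L in the set): FAILS — B is a descendant of L.
Condition 2 (every backdoor path blocked by {B, G, M}):
  P1: blocked at fork node G ∈ conditioning set.
{B, G, M} does not satisfy the backdoor criterion.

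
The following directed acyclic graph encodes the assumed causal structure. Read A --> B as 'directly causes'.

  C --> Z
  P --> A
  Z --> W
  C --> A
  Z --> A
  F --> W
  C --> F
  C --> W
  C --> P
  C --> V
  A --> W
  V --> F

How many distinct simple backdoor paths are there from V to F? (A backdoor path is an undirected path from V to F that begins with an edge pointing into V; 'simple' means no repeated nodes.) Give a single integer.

8

A backdoor path from V to F is any simple undirected path whose first edge points into V (i.e. leaves V via a parent).
Parents of V: {C}.
Enumerating:
  P1: V <- C -> P -> A <- Z -> W <- F
  P2: V <- C -> P -> A -> W <- F
  P3: V <- C -> F
  P4: V <- C -> Z -> A -> W <- F
  P5: V <- C -> Z -> W <- F
  P6: V <- C -> A <- Z -> W <- F
  P7: V <- C -> A -> W <- F
  P8: V <- C -> W <- F
That exhausts the simple backdoor paths. Count: 8.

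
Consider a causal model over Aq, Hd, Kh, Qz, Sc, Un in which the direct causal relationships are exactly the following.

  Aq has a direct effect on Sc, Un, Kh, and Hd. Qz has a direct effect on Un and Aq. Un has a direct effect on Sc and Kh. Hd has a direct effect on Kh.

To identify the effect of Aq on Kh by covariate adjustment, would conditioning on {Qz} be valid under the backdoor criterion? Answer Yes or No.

Backdoor paths from Aq to Kh (paths whose first edge points into Aq):
  P1: Aq <- Qz -> Un -> Kh
Condition 1 (no descendant of Aq in the set): holds — descendants of Aq are {Hd, Kh, Sc, Un}; none are in {Qz}.
Condition 2 (every backdoor path blocked by {Qz}):
  P1: blocked at fork node Qz ∈ conditioning set.
{Qz} satisfies the backdoor criterion.

Yes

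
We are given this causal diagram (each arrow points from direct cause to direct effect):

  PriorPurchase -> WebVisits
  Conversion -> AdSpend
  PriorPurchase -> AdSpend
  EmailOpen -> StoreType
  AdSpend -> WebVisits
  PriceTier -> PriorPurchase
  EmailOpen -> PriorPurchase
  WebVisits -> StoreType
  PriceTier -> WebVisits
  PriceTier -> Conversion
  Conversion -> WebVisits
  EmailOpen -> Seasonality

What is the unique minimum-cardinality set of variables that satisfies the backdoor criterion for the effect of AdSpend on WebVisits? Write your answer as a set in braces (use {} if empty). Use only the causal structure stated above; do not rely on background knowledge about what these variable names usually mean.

{Conversion, PriorPurchase}

Variables eligible for adjustment (non-descendants of AdSpend, excluding AdSpend and WebVisits): {Conversion, EmailOpen, PriceTier, PriorPurchase, Seasonality}.
Backdoor paths from AdSpend to WebVisits:
  P1: AdSpend <- Conversion <- PriceTier -> PriorPurchase <- EmailOpen -> StoreType <- WebVisits
  P2: AdSpend <- Conversion <- PriceTier -> PriorPurchase -> WebVisits
  P3: AdSpend <- Conversion <- PriceTier -> WebVisits
  P4: AdSpend <- Conversion -> WebVisits
  P5: AdSpend <- PriorPurchase <- EmailOpen -> StoreType <- WebVisits
  P6: AdSpend <- PriorPurchase <- PriceTier -> Conversion -> WebVisits
  P7: AdSpend <- PriorPurchase <- PriceTier -> WebVisits
  P8: AdSpend <- PriorPurchase -> WebVisits
The empty set is not sufficient: P2 (AdSpend <- Conversion <- PriceTier -> PriorPurchase -> WebVisits) has no collider blocking it and no conditioned non-collider, so it is open.
Try {Conversion, PriorPurchase}:
  P1: blocked at chain node Conversion ∈ conditioning set.
  P2: blocked at chain node Conversion ∈ conditioning set.
  P3: blocked at chain node Conversion ∈ conditioning set.
  P4: blocked at fork node Conversion ∈ conditioning set.
  P5: blocked at chain node PriorPurchase ∈ conditioning set.
  P6: blocked at chain node PriorPurchase ∈ conditioning set.
  P7: blocked at chain node PriorPurchase ∈ conditioning set.
  P8: blocked at fork node PriorPurchase ∈ conditioning set.
{Conversion, PriorPurchase} contains no descendant of AdSpend and blocks every backdoor path.
Every element of {Conversion, PriorPurchase} is needed (dropping Conversion leaves P3 open; dropping PriorPurchase leaves P7 open), so no proper subset is valid.
Among all size-2 subsets of the eligible variables, only {Conversion, PriorPurchase} blocks every backdoor path, so it is the unique smallest valid adjustment set.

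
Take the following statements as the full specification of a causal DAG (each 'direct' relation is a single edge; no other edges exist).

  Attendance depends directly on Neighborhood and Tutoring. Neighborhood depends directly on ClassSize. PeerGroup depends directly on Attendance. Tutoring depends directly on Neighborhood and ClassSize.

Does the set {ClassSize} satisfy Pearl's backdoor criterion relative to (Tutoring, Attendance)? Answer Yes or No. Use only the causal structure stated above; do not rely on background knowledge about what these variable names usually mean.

Backdoor paths from Tutoring to Attendance (paths whose first edge points into Tutoring):
  P1: Tutoring <- ClassSize -> Neighborhood -> Attendance
  P2: Tutoring <- Neighborhood -> Attendance
Condition 1 (no descendant of Tutoring in the set): holds — descendants of Tutoring are {Attendance, PeerGroup}; none are in {ClassSize}.
Condition 2 (every backdoor path blocked by {ClassSize}):
  P1: blocked at fork node ClassSize ∈ conditioning set.
  P2: open — no interior node is in the conditioning set.
{ClassSize} does not satisfy the backdoor criterion.

No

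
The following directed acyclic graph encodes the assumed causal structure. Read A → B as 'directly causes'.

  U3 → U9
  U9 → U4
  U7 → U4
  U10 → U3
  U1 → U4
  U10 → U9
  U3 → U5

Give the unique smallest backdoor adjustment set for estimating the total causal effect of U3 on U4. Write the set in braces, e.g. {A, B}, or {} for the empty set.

Variables eligible for adjustment (non-descendants of U3, excluding U3 and U4): {U1, U10, U7}.
Backdoor paths from U3 to U4:
  P1: U3 <- U10 -> U9 -> U4
The empty set is not sufficient: P1 (U3 <- U10 -> U9 -> U4) has no collider blocking it and no conditioned non-collider, so it is open.
Try {U10}:
  P1: blocked at fork node U10 ∈ conditioning set.
{U10} contains no descendant of U3 and blocks every backdoor path.
No other singleton works — e.g. {U1} leaves P1 open — so {U10} is the unique smallest valid adjustment set.

{U10}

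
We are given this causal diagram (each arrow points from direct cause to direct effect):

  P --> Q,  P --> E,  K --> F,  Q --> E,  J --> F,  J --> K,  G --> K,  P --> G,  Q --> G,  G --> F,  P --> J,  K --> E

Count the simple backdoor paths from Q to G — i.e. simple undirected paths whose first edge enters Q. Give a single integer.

A backdoor path from Q to G is any simple undirected path whose first edge points into Q (i.e. leaves Q via a parent).
Parents of Q: {P}.
Enumerating:
  P1: Q <- P -> J -> K <- G
  P2: Q <- P -> J -> K -> F <- G
  P3: Q <- P -> J -> F <- G
  P4: Q <- P -> J -> F <- K <- G
  P5: Q <- P -> G
  P6: Q <- P -> E <- K <- J -> F <- G
  P7: Q <- P -> E <- K <- G
  P8: Q <- P -> E <- K -> F <- G
That exhausts the simple backdoor paths. Count: 8.

8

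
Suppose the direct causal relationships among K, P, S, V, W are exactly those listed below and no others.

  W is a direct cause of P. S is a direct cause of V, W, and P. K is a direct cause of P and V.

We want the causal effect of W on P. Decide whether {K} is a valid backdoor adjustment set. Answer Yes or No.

No

Backdoor paths from W to P (paths whose first edge points into W):
  P1: W <- S -> V <- K -> P
  P2: W <- S -> P
Condition 1 (no descendant of W in the set): holds — descendants of W are {P}; none are in {K}.
Condition 2 (every backdoor path blocked by {K}):
  P1: blocked at collider V (neither it nor any descendant is in the conditioning set).
  P2: open — no interior node is in the conditioning set.
{K} does not satisfy the backdoor criterion.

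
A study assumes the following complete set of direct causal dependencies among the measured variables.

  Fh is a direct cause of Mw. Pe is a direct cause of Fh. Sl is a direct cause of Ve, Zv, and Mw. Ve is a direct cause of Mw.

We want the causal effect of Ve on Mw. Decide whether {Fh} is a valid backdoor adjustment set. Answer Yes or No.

Backdoor paths from Ve to Mw (paths whose first edge points into Ve):
  P1: Ve <- Sl -> Mw
Condition 1 (no descendant of Ve in the set): holds — descendants of Ve are {Mw}; none are in {Fh}.
Condition 2 (every backdoor path blocked by {Fh}):
  P1: open — no interior node is in the conditioning set.
{Fh} does not satisfy the backdoor criterion.

No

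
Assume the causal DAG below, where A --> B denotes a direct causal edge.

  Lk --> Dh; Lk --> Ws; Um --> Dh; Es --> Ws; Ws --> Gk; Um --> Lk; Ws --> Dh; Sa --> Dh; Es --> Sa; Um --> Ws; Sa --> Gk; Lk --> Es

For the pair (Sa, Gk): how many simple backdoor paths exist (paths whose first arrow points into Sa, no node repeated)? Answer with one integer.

A backdoor path from Sa to Gk is any simple undirected path whose first edge points into Sa (i.e. leaves Sa via a parent).
Parents of Sa: {Es}.
Enumerating:
  P1: Sa <- Es <- Lk <- Um -> Ws -> Gk
  P2: Sa <- Es <- Lk <- Um -> Dh <- Ws -> Gk
  P3: Sa <- Es <- Lk -> Ws -> Gk
  P4: Sa <- Es <- Lk -> Dh <- Um -> Ws -> Gk
  P5: Sa <- Es <- Lk -> Dh <- Ws -> Gk
  P6: Sa <- Es -> Ws -> Gk
That exhausts the simple backdoor paths. Count: 6.

6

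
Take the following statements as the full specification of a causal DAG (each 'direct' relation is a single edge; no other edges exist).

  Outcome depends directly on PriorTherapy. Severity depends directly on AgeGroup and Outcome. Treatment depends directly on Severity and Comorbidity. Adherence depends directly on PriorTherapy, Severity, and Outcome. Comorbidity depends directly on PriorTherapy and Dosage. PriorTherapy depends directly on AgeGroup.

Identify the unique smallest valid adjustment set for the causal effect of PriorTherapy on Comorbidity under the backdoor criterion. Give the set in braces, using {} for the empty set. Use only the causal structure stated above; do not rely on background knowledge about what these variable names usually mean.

{}

Variables eligible for adjustment (non-descendants of PriorTherapy, excluding PriorTherapy and Comorbidity): {AgeGroup, Dosage}.
Backdoor paths from PriorTherapy to Comorbidity:
  P1: PriorTherapy <- AgeGroup -> Severity -> Treatment <- Comorbidity
Each backdoor path contains an unconditioned collider, so every path is already blocked with the empty conditioning set:
  P1: blocked at collider Treatment (neither it nor any descendant is in the conditioning set).
The empty set is therefore the unique smallest valid set.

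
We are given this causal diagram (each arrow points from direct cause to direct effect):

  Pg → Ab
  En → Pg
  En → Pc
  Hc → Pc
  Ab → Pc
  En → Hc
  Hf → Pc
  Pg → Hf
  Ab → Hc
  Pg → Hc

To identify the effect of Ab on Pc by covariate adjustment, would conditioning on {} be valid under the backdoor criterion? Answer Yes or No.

No

Backdoor paths from Ab to Pc (paths whose first edge points into Ab):
  P1: Ab <- Pg <- En -> Hc -> Pc
  P2: Ab <- Pg <- En -> Pc
  P3: Ab <- Pg -> Hf -> Pc
  P4: Ab <- Pg -> Hc <- En -> Pc
  P5: Ab <- Pg -> Hc -> Pc
Condition 1 (no descendant of Ab in the set): holds — descendants of Ab are {Hc, Pc}; none are in {}.
Condition 2 (every backdoor path blocked by {}):
  P1: open — no interior node is in the conditioning set.
  P2: open — no interior node is in the conditioning set.
  P3: open — no interior node is in the conditioning set.
  P4: blocked at collider Hc (neither it nor any descendant is in the conditioning set).
  P5: open — no interior node is in the conditioning set.
{} does not satisfy the backdoor criterion.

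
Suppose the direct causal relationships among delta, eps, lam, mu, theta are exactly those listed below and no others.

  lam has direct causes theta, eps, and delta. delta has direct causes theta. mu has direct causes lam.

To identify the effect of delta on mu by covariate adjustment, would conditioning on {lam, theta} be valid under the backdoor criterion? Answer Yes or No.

Backdoor paths from delta to mu (paths whose first edge points into delta):
  P1: delta <- theta -> lam -> mu
Condition 1 (no descendant of delta in the set): FAILS — lam is a descendant of delta.
Condition 2 (every backdoor path blocked by {lam, theta}):
  P1: blocked at fork node theta ∈ conditioning set.
{lam, theta} does not satisfy the backdoor criterion.

No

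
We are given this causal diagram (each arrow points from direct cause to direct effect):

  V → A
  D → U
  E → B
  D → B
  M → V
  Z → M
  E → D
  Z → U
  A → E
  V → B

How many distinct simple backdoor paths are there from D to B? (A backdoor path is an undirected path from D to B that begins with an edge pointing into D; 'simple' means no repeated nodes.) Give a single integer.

2

A backdoor path from D to B is any simple undirected path whose first edge points into D (i.e. leaves D via a parent).
Parents of D: {E}.
Enumerating:
  P1: D <- E <- A <- V -> B
  P2: D <- E -> B
That exhausts the simple backdoor paths. Count: 2.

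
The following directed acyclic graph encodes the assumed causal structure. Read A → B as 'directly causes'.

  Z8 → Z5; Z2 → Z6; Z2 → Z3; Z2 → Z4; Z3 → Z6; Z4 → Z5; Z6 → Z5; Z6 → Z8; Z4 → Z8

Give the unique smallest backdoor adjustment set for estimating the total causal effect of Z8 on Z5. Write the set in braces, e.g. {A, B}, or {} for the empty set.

Variables eligible for adjustment (non-descendants of Z8, excluding Z8 and Z5): {Z2, Z3, Z4, Z6}.
Backdoor paths from Z8 to Z5:
  P1: Z8 <- Z4 <- Z2 -> Z3 -> Z6 -> Z5
  P2: Z8 <- Z4 <- Z2 -> Z6 -> Z5
  P3: Z8 <- Z4 -> Z5
  P4: Z8 <- Z6 <- Z2 -> Z4 -> Z5
  P5: Z8 <- Z6 <- Z3 <- Z2 -> Z4 -> Z5
  P6: Z8 <- Z6 -> Z5
The empty set is not sufficient: P1 (Z8 <- Z4 <- Z2 -> Z3 -> Z6 -> Z5) has no collider blocking it and no conditioned non-collider, so it is open.
Try {Z4, Z6}:
  P1: blocked at chain node Z4 ∈ conditioning set.
  P2: blocked at chain node Z4 ∈ conditioning set.
  P3: blocked at fork node Z4 ∈ conditioning set.
  P4: blocked at chain node Z6 ∈ conditioning set.
  P5: blocked at chain node Z6 ∈ conditioning set.
  P6: blocked at fork node Z6 ∈ conditioning set.
{Z4, Z6} contains no descendant of Z8 and blocks every backdoor path.
Every element of {Z4, Z6} is needed (dropping Z4 leaves P3 open; dropping Z6 leaves P6 open), so no proper subset is valid.
Among all size-2 subsets of the eligible variables, only {Z4, Z6} blocks every backdoor path, so it is the unique smallest valid adjustment set.

{Z4, Z6}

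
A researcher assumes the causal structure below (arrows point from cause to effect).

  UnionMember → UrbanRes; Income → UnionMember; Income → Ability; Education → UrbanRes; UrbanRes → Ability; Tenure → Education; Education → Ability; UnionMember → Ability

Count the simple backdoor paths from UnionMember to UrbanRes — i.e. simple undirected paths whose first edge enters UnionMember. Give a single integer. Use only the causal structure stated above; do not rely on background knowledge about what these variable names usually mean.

2

A backdoor path from UnionMember to UrbanRes is any simple undirected path whose first edge points into UnionMember (i.e. leaves UnionMember via a parent).
Parents of UnionMember: {Income}.
Enumerating:
  P1: UnionMember <- Income -> Ability <- Education -> UrbanRes
  P2: UnionMember <- Income -> Ability <- UrbanRes
That exhausts the simple backdoor paths. Count: 2.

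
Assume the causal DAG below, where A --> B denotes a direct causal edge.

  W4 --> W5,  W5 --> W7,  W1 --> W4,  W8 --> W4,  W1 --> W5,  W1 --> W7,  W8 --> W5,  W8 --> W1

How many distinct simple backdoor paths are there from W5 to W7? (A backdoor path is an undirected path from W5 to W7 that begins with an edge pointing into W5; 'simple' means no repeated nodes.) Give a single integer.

A backdoor path from W5 to W7 is any simple undirected path whose first edge points into W5 (i.e. leaves W5 via a parent).
Parents of W5: {W1, W4, W8}.
Enumerating:
  P1: W5 <- W8 -> W1 -> W7
  P2: W5 <- W8 -> W4 <- W1 -> W7
  P3: W5 <- W1 -> W7
  P4: W5 <- W4 <- W8 -> W1 -> W7
  P5: W5 <- W4 <- W1 -> W7
That exhausts the simple backdoor paths. Count: 5.

5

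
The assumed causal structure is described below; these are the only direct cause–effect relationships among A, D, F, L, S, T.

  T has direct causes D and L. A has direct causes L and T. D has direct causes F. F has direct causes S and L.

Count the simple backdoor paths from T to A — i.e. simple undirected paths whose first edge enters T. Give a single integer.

2

A backdoor path from T to A is any simple undirected path whose first edge points into T (i.e. leaves T via a parent).
Parents of T: {D, L}.
Enumerating:
  P1: T <- L -> A
  P2: T <- D <- F <- L -> A
That exhausts the simple backdoor paths. Count: 2.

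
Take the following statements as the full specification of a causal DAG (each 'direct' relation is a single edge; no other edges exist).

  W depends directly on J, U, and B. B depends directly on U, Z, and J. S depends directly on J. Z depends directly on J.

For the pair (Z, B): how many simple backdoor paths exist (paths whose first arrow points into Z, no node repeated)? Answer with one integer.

3

A backdoor path from Z to B is any simple undirected path whose first edge points into Z (i.e. leaves Z via a parent).
Parents of Z: {J}.
Enumerating:
  P1: Z <- J -> B
  P2: Z <- J -> W <- U -> B
  P3: Z <- J -> W <- B
That exhausts the simple backdoor paths. Count: 3.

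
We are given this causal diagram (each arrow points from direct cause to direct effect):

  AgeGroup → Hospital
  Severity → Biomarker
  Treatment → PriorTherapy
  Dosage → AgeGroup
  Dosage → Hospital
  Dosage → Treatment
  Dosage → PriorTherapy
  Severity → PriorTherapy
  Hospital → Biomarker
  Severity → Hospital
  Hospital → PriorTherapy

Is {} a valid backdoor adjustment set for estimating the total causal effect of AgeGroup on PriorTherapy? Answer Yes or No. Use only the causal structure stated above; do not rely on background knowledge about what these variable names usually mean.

Backdoor paths from AgeGroup to PriorTherapy (paths whose first edge points into AgeGroup):
  P1: AgeGroup <- Dosage -> Treatment -> PriorTherapy
  P2: AgeGroup <- Dosage -> Hospital <- Severity -> PriorTherapy
  P3: AgeGroup <- Dosage -> Hospital -> PriorTherapy
  P4: AgeGroup <- Dosage -> Hospital -> Biomarker <- Severity -> PriorTherapy
  P5: AgeGroup <- Dosage -> PriorTherapy
Condition 1 (no descendant of AgeGroup in the set): holds — descendants of AgeGroup are {Biomarker, Hospital, PriorTherapy}; none are in {}.
Condition 2 (every backdoor path blocked by {}):
  P1: open — no interior node is in the conditioning set.
  P2: blocked at collider Hospital (neither it nor any descendant is in the conditioning set).
  P3: open — no interior node is in the conditioning set.
  P4: blocked at collider Biomarker (neither it nor any descendant is in the conditioning set).
  P5: open — no interior node is in the conditioning set.
{} does not satisfy the backdoor criterion.

No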